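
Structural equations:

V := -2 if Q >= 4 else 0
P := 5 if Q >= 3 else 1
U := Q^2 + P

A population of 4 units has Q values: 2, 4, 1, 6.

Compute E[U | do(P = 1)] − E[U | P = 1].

do(P=1) breaks P's dependence on Q. With P=1 fixed, U across the units is 5, 17, 2, 37, mean 15.25.
Observing P=1 restricts to units where P's equation naturally yields 1: Q ∈ {2, 1}. In that subpopulation U = 5, 2, mean 3.5.
Difference = 15.25 − 3.5 = 11.75.

11.75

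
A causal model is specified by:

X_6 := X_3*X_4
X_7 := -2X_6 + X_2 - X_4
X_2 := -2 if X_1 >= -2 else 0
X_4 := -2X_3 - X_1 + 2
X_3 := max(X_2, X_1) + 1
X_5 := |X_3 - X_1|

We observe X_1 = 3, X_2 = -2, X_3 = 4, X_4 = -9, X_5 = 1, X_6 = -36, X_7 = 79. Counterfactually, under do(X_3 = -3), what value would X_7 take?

The intervention breaks the incoming arrows to X_3: X_3 := max(X_2, X_1) + 1 no longer applies, and X_3 = -3.
X_2 = -2 if X_1 >= -2 else 0  [with X_1=3]  = -2
X_4 = -2X_3 - X_1 + 2  [with X_3=-3, X_1=3]  = 5
X_6 = X_3*X_4  [with X_3=-3, X_4=5]  = -15
X_7 = -2X_6 + X_2 - X_4  [with X_6=-15, X_2=-2, X_4=5]  = 23

23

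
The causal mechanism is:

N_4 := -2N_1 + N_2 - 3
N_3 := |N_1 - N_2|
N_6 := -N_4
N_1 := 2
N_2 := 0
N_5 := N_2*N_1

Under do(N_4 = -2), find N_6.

2

Under do(N_4=-2), the mechanism N_4 := -2N_1 + N_2 - 3 is discarded; N_4 is fixed at -2.
N_6 = -N_4  [with N_4=-2]  = 2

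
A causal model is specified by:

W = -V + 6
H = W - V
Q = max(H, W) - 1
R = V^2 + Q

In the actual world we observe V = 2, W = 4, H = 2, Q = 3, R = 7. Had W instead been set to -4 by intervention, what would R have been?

-1

do(W=-4) replaces the equation W = -V + 6 with the constant W = -4.
H = W - V  [with W=-4, V=2]  = -6
Q = max(H, W) - 1  [with H=-6, W=-4]  = -5
R = V^2 + Q  [with V=2, Q=-5]  = -1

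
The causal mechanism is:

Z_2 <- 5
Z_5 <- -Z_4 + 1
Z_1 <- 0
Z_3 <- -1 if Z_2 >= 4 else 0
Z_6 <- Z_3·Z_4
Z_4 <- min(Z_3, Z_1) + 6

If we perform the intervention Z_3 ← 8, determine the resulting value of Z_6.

48

The intervention breaks the incoming arrows to Z_3: Z_3 <- -1 if Z_2 >= 4 else 0 no longer applies, and Z_3 = 8.
Z_4 = min(Z_3, Z_1) + 6  [with Z_3=8, Z_1=0]  = 6
Z_6 = Z_3·Z_4  [with Z_3=8, Z_4=6]  = 48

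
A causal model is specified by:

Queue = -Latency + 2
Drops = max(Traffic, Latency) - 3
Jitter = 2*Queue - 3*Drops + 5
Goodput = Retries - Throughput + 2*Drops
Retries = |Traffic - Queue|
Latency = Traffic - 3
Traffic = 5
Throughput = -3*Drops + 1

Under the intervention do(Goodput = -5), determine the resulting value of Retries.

do(Goodput=-5) replaces the equation Goodput = Retries - Throughput + 2*Drops with the constant Goodput = -5.
Retries is not downstream of the intervention, so its value is determined by the original equations.
Latency = Traffic - 3  [with Traffic=5]  = 2
Queue = -Latency + 2  [with Latency=2]  = 0
Retries = |Traffic - Queue|  [with Traffic=5, Queue=0]  = 5

5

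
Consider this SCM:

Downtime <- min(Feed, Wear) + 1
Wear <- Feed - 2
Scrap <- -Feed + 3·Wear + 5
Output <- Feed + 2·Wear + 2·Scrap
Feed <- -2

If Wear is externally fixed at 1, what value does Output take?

20

Under do(Wear=1), the mechanism Wear <- Feed - 2 is discarded; Wear is fixed at 1.
Scrap = -Feed + 3·Wear + 5  [with Feed=-2, Wear=1]  = 10
Output = Feed + 2·Wear + 2·Scrap  [with Feed=-2, Wear=1, Scrap=10]  = 20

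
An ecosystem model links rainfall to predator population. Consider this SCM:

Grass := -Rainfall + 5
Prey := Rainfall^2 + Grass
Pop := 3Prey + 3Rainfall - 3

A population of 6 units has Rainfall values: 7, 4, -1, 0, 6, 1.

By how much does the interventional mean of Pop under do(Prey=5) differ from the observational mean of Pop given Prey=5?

7

Under do(Prey=5), Prey's equation is replaced by Prey=5 for every unit. Per-unit Pop: 33, 24, 9, 12, 30, 15. Mean = 20.5.
Observing Prey=5 restricts to units where Prey's equation naturally yields 5: Rainfall ∈ {0, 1}. In that subpopulation Pop = 12, 15, mean 13.5.
Difference = 20.5 − 13.5 = 7.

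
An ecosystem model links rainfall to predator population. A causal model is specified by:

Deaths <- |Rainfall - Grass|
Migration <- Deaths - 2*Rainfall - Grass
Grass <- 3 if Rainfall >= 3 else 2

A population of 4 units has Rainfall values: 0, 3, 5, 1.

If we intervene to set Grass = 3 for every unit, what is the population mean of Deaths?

1.75

do(Grass=3) breaks Grass's dependence on Rainfall. With Grass=3 fixed, Deaths across the units is 3, 0, 2, 2, mean 1.75.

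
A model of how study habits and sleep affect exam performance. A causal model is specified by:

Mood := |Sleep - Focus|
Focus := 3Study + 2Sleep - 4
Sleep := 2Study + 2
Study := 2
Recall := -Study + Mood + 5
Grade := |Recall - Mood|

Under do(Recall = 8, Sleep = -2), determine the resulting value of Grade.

The joint intervention fixes Recall = 8, Sleep = -2, removing each variable's own equation.
Focus = 3Study + 2Sleep - 4  [with Study=2, Sleep=-2]  = -2
Mood = |Sleep - Focus|  [with Sleep=-2, Focus=-2]  = 0
Grade = |Recall - Mood|  [with Recall=8, Mood=0]  = 8

8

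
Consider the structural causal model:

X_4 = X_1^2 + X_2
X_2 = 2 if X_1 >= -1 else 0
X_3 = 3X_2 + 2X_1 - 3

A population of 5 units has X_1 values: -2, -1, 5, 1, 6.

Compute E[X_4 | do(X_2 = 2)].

15.4

Every unit gets X_2=2 under the intervention. X_4 values become 6, 3, 27, 3, 38; E[X_4|do(X_2=2)] = 15.4.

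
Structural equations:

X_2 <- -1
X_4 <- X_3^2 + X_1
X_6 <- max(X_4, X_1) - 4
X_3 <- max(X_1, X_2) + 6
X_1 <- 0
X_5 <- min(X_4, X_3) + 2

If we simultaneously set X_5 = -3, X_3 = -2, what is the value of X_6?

0

The joint intervention fixes X_5 = -3, X_3 = -2, removing each variable's own equation.
X_4 = X_3^2 + X_1  [with X_3=-2, X_1=0]  = 4
X_6 = max(X_4, X_1) - 4  [with X_4=4, X_1=0]  = 0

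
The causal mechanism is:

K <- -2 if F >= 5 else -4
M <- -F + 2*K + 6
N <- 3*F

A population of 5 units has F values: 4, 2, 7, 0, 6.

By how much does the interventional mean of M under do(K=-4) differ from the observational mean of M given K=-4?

The intervention sets K=-4 in all 5 units regardless of F. Recomputing M per unit gives -6, -4, -9, -2, -8; average -5.8.
Observing K=-4 restricts to units where K's equation naturally yields -4: F ∈ {4, 2, 0}. In that subpopulation M = -6, -4, -2, mean -4.
Difference = -5.8 − (-4) = -1.8.

-1.8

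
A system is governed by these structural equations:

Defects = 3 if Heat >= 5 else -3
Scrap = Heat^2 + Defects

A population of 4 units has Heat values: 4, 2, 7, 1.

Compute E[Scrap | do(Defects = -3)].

14.5

Under do(Defects=-3), Defects's equation is replaced by Defects=-3 for every unit. Per-unit Scrap: 13, 1, 46, -2. Mean = 14.5.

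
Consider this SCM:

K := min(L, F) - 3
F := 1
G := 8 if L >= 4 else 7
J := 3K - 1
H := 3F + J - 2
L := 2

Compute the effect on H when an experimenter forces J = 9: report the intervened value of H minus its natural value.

16

Under do(J=9), the mechanism J := 3K - 1 is discarded; J is fixed at 9.
H = 3F + J - 2  [with F=1, J=9]  = 10
Without intervention: K = min(L, F) - 3  [with L=2, F=1]  = -2; J = 3K - 1  [with K=-2]  = -7; H = 3F + J - 2  [with F=1, J=-7]  = -6.
Change = 10 − (-6) = 16.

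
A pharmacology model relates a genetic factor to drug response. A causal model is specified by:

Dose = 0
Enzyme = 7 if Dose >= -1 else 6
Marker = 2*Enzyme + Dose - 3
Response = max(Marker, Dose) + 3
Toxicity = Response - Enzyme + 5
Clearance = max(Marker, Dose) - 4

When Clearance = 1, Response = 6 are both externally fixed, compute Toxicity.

4

Setting Clearance = 1, Response = 6 by intervention discards those variables' equations.
Enzyme = 7 if Dose >= -1 else 6  [with Dose=0]  = 7
Toxicity = Response - Enzyme + 5  [with Response=6, Enzyme=7]  = 4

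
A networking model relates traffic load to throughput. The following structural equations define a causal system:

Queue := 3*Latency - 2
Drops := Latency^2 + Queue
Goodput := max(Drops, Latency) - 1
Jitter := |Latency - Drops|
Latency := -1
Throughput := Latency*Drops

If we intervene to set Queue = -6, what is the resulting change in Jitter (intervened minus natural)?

Under do(Queue=-6), the mechanism Queue := 3*Latency - 2 is discarded; Queue is fixed at -6.
Drops = Latency^2 + Queue  [with Latency=-1, Queue=-6]  = -5
Jitter = |Latency - Drops|  [with Latency=-1, Drops=-5]  = 4
Without intervention: Queue = 3*Latency - 2  [with Latency=-1]  = -5; Drops = Latency^2 + Queue  [with Latency=-1, Queue=-5]  = -4; Jitter = |Latency - Drops|  [with Latency=-1, Drops=-4]  = 3.
Change = 4 − 3 = 1.

1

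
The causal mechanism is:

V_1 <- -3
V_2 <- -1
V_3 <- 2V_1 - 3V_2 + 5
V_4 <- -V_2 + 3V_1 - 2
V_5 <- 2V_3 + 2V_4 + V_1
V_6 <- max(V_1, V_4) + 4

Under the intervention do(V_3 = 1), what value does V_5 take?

do(V_3=1) replaces the equation V_3 <- 2V_1 - 3V_2 + 5 with the constant V_3 = 1.
V_4 = -V_2 + 3V_1 - 2  [with V_2=-1, V_1=-3]  = -10
V_5 = 2V_3 + 2V_4 + V_1  [with V_3=1, V_4=-10, V_1=-3]  = -21

-21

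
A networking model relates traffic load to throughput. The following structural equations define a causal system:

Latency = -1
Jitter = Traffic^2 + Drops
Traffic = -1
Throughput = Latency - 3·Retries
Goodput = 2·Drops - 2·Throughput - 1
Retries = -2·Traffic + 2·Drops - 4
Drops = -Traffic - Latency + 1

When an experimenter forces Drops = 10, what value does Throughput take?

-55

The intervention breaks the incoming arrows to Drops: Drops = -Traffic - Latency + 1 no longer applies, and Drops = 10.
Retries = -2·Traffic + 2·Drops - 4  [with Traffic=-1, Drops=10]  = 18
Throughput = Latency - 3·Retries  [with Latency=-1, Retries=18]  = -55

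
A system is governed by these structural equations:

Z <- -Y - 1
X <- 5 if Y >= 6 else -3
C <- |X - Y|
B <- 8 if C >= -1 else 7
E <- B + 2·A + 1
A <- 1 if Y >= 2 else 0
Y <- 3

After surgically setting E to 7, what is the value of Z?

-4

Intervening sets E = 7 and removes its equation (E <- B + 2·A + 1).
Z is not downstream of the intervention, so its value is determined by the original equations.
Z = -Y - 1  [with Y=3]  = -4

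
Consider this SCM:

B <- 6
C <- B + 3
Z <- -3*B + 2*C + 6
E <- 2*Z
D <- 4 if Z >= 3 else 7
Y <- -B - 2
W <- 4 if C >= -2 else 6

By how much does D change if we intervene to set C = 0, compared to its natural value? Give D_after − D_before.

3

do(C=0) replaces the equation C <- B + 3 with the constant C = 0.
Z = -3*B + 2*C + 6  [with B=6, C=0]  = -12
D = 4 if Z >= 3 else 7  [with Z=-12]  = 7
Without intervention: C = B + 3  [with B=6]  = 9; Z = -3*B + 2*C + 6  [with B=6, C=9]  = 6; D = 4 if Z >= 3 else 7  [with Z=6]  = 4.
Change = 7 − 4 = 3.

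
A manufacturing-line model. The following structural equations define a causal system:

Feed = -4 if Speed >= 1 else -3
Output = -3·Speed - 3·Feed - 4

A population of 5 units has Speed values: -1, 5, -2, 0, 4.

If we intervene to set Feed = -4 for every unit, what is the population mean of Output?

4.4

do(Feed=-4) breaks Feed's dependence on Speed. With Feed=-4 fixed, Output across the units is 11, -7, 14, 8, -4, mean 4.4.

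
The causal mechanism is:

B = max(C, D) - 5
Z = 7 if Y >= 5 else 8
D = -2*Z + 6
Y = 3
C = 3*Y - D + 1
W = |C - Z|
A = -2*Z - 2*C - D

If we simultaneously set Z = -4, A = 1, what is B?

The joint intervention fixes Z = -4, A = 1, removing each variable's own equation.
D = -2*Z + 6  [with Z=-4]  = 14
C = 3*Y - D + 1  [with Y=3, D=14]  = -4
B = max(C, D) - 5  [with C=-4, D=14]  = 9

9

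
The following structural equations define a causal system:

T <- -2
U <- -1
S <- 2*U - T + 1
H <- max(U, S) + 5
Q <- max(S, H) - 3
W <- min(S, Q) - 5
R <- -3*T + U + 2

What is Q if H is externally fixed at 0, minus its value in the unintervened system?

Intervening sets H = 0 and removes its equation (H <- max(U, S) + 5).
S = 2*U - T + 1  [with U=-1, T=-2]  = 1
Q = max(S, H) - 3  [with S=1, H=0]  = -2
Without intervention: S = 2*U - T + 1  [with U=-1, T=-2]  = 1; H = max(U, S) + 5  [with U=-1, S=1]  = 6; Q = max(S, H) - 3  [with S=1, H=6]  = 3.
Change = -2 − 3 = -5.

-5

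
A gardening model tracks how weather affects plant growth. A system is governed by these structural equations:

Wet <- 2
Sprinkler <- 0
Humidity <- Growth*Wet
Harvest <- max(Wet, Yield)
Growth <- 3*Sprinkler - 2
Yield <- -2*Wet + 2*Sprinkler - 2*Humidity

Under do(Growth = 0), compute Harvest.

2

The intervention breaks the incoming arrows to Growth: Growth <- 3*Sprinkler - 2 no longer applies, and Growth = 0.
Humidity = Growth*Wet  [with Growth=0, Wet=2]  = 0
Yield = -2*Wet + 2*Sprinkler - 2*Humidity  [with Wet=2, Sprinkler=0, Humidity=0]  = -4
Harvest = max(Wet, Yield)  [with Wet=2, Yield=-4]  = 2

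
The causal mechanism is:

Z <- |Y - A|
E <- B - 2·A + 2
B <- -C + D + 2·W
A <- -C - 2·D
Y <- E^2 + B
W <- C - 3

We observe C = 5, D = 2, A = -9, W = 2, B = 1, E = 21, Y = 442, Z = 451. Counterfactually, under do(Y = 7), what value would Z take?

do(Y=7) replaces the equation Y <- E^2 + B with the constant Y = 7.
A = -C - 2·D  [with C=5, D=2]  = -9
Z = |Y - A|  [with Y=7, A=-9]  = 16

16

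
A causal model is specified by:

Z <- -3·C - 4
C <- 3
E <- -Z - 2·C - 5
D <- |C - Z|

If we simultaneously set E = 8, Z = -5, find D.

Setting E = 8, Z = -5 by intervention discards those variables' equations.
D = |C - Z|  [with C=3, Z=-5]  = 8

8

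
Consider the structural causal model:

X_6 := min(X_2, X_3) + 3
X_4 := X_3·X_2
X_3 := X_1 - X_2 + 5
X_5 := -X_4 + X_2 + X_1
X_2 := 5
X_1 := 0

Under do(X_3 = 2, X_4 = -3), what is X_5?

8

Setting X_3 = 2, X_4 = -3 by intervention discards those variables' equations.
X_5 = -X_4 + X_2 + X_1  [with X_4=-3, X_2=5, X_1=0]  = 8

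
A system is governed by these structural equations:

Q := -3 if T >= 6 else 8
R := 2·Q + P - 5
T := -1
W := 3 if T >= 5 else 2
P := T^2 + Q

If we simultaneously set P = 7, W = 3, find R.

The joint intervention fixes P = 7, W = 3, removing each variable's own equation.
Q = -3 if T >= 6 else 8  [with T=-1]  = 8
R = 2·Q + P - 5  [with Q=8, P=7]  = 18

18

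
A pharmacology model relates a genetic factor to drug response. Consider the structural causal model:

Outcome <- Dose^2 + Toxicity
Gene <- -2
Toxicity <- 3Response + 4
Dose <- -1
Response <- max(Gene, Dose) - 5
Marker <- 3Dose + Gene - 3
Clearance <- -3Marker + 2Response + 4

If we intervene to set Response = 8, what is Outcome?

29

The intervention breaks the incoming arrows to Response: Response <- max(Gene, Dose) - 5 no longer applies, and Response = 8.
Toxicity = 3Response + 4  [with Response=8]  = 28
Outcome = Dose^2 + Toxicity  [with Dose=-1, Toxicity=28]  = 29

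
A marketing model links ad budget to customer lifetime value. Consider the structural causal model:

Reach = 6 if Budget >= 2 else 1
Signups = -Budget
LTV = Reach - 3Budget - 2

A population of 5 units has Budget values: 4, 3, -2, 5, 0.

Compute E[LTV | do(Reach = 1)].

-7

The intervention sets Reach=1 in all 5 units regardless of Budget. Recomputing LTV per unit gives -13, -10, 5, -16, -1; average -7.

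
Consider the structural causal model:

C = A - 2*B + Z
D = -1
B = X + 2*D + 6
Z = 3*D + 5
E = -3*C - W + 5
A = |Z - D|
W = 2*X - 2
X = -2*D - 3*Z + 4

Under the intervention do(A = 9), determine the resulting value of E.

-2

do(A=9) replaces the equation A = |Z - D| with the constant A = 9.
Z = 3*D + 5  [with D=-1]  = 2
X = -2*D - 3*Z + 4  [with D=-1, Z=2]  = 0
B = X + 2*D + 6  [with X=0, D=-1]  = 4
W = 2*X - 2  [with X=0]  = -2
C = A - 2*B + Z  [with A=9, B=4, Z=2]  = 3
E = -3*C - W + 5  [with C=3, W=-2]  = -2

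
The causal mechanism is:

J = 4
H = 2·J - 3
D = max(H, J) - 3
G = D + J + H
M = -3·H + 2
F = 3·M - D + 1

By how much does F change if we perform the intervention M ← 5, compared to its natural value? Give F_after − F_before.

The intervention breaks the incoming arrows to M: M = -3·H + 2 no longer applies, and M = 5.
H = 2·J - 3  [with J=4]  = 5
D = max(H, J) - 3  [with H=5, J=4]  = 2
F = 3·M - D + 1  [with M=5, D=2]  = 14
Without intervention: H = 2·J - 3  [with J=4]  = 5; D = max(H, J) - 3  [with H=5, J=4]  = 2; M = -3·H + 2  [with H=5]  = -13; F = 3·M - D + 1  [with M=-13, D=2]  = -40.
Change = 14 − (-40) = 54.

54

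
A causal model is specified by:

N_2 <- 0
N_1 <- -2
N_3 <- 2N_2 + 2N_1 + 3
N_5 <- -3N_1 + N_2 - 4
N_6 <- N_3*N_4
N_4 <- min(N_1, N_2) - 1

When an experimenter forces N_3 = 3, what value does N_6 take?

The intervention breaks the incoming arrows to N_3: N_3 <- 2N_2 + 2N_1 + 3 no longer applies, and N_3 = 3.
N_4 = min(N_1, N_2) - 1  [with N_1=-2, N_2=0]  = -3
N_6 = N_3*N_4  [with N_3=3, N_4=-3]  = -9

-9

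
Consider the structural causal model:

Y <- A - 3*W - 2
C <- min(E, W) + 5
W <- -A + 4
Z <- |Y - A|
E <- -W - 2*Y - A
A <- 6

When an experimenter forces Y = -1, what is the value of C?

3

The intervention breaks the incoming arrows to Y: Y <- A - 3*W - 2 no longer applies, and Y = -1.
W = -A + 4  [with A=6]  = -2
E = -W - 2*Y - A  [with W=-2, Y=-1, A=6]  = -2
C = min(E, W) + 5  [with E=-2, W=-2]  = 3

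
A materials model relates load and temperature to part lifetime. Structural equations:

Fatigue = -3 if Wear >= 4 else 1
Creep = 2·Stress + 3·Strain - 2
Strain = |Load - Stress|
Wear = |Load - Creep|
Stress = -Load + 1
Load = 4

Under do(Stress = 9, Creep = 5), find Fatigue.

1

The joint intervention fixes Stress = 9, Creep = 5, removing each variable's own equation.
Wear = |Load - Creep|  [with Load=4, Creep=5]  = 1
Fatigue = -3 if Wear >= 4 else 1  [with Wear=1]  = 1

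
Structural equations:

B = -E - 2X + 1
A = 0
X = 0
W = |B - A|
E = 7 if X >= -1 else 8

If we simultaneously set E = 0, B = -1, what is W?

Setting E = 0, B = -1 by intervention discards those variables' equations.
W = |B - A|  [with B=-1, A=0]  = 1

1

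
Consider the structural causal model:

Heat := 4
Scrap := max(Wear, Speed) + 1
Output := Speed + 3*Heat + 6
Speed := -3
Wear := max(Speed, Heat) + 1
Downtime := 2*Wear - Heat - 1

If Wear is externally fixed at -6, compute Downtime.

The intervention breaks the incoming arrows to Wear: Wear := max(Speed, Heat) + 1 no longer applies, and Wear = -6.
Downtime = 2*Wear - Heat - 1  [with Wear=-6, Heat=4]  = -17

-17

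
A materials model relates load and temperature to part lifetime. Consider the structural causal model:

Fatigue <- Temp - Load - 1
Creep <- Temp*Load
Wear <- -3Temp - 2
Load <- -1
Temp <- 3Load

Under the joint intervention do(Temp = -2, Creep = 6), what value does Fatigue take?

-2

Under do(Temp = -2, Creep = 6), each intervened variable's structural equation is replaced by its fixed value.
Fatigue = Temp - Load - 1  [with Temp=-2, Load=-1]  = -2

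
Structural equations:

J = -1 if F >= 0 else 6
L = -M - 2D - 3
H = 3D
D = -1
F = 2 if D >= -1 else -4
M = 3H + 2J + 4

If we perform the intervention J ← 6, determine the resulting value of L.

Under do(J=6), the mechanism J = -1 if F >= 0 else 6 is discarded; J is fixed at 6.
H = 3D  [with D=-1]  = -3
M = 3H + 2J + 4  [with H=-3, J=6]  = 7
L = -M - 2D - 3  [with M=7, D=-1]  = -8

-8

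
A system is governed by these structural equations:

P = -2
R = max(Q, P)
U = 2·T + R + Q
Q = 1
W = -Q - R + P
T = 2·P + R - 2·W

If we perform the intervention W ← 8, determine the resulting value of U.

-36

Under do(W=8), the mechanism W = -Q - R + P is discarded; W is fixed at 8.
R = max(Q, P)  [with Q=1, P=-2]  = 1
T = 2·P + R - 2·W  [with P=-2, R=1, W=8]  = -19
U = 2·T + R + Q  [with T=-19, R=1, Q=1]  = -36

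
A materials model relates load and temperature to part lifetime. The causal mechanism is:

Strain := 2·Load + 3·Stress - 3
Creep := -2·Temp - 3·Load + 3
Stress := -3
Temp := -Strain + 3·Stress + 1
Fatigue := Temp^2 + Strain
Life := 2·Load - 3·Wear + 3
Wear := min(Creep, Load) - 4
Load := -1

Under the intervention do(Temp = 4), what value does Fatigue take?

2

The intervention breaks the incoming arrows to Temp: Temp := -Strain + 3·Stress + 1 no longer applies, and Temp = 4.
Strain = 2·Load + 3·Stress - 3  [with Load=-1, Stress=-3]  = -14
Fatigue = Temp^2 + Strain  [with Temp=4, Strain=-14]  = 2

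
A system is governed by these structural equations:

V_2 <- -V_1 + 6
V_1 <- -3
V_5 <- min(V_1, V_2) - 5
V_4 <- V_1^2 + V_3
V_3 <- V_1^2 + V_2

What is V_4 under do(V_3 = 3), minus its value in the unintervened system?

The intervention breaks the incoming arrows to V_3: V_3 <- V_1^2 + V_2 no longer applies, and V_3 = 3.
V_4 = V_1^2 + V_3  [with V_1=-3, V_3=3]  = 12
Without intervention: V_2 = -V_1 + 6  [with V_1=-3]  = 9; V_3 = V_1^2 + V_2  [with V_1=-3, V_2=9]  = 18; V_4 = V_1^2 + V_3  [with V_1=-3, V_3=18]  = 27.
Change = 12 − 27 = -15.

-15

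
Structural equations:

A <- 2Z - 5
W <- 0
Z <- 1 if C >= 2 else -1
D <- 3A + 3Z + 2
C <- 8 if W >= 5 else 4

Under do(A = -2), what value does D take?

-1

Intervening sets A = -2 and removes its equation (A <- 2Z - 5).
C = 8 if W >= 5 else 4  [with W=0]  = 4
Z = 1 if C >= 2 else -1  [with C=4]  = 1
D = 3A + 3Z + 2  [with A=-2, Z=1]  = -1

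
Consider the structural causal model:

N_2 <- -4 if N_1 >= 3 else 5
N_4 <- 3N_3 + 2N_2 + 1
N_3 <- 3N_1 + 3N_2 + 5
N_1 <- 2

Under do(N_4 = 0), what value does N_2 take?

5

The intervention breaks the incoming arrows to N_4: N_4 <- 3N_3 + 2N_2 + 1 no longer applies, and N_4 = 0.
Since N_2 is not a descendant of the intervened variable, it is unaffected.
N_2 = -4 if N_1 >= 3 else 5  [with N_1=2]  = 5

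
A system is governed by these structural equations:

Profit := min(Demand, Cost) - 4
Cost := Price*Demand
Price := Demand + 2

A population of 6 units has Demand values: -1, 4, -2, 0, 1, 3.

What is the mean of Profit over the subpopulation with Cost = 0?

-5

Observing Cost=0 restricts to units where Cost's equation naturally yields 0: Demand ∈ {-2, 0}. In that subpopulation Profit = -6, -4, mean -5.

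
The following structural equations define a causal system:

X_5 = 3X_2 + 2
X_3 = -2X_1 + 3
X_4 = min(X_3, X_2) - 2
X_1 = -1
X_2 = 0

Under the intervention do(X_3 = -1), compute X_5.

2

do(X_3=-1) replaces the equation X_3 = -2X_1 + 3 with the constant X_3 = -1.
X_5 is not downstream of the intervention, so its value is determined by the original equations.
X_5 = 3X_2 + 2  [with X_2=0]  = 2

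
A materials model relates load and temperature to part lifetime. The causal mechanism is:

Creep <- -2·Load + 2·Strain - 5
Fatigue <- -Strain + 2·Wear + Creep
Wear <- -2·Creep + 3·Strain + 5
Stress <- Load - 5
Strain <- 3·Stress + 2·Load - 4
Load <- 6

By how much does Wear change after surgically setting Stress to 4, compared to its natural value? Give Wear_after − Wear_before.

do(Stress=4) replaces the equation Stress <- Load - 5 with the constant Stress = 4.
Strain = 3·Stress + 2·Load - 4  [with Stress=4, Load=6]  = 20
Creep = -2·Load + 2·Strain - 5  [with Load=6, Strain=20]  = 23
Wear = -2·Creep + 3·Strain + 5  [with Creep=23, Strain=20]  = 19
Without intervention: Stress = Load - 5  [with Load=6]  = 1; Strain = 3·Stress + 2·Load - 4  [with Stress=1, Load=6]  = 11; Creep = -2·Load + 2·Strain - 5  [with Load=6, Strain=11]  = 5; Wear = -2·Creep + 3·Strain + 5  [with Creep=5, Strain=11]  = 28.
Change = 19 − 28 = -9.

-9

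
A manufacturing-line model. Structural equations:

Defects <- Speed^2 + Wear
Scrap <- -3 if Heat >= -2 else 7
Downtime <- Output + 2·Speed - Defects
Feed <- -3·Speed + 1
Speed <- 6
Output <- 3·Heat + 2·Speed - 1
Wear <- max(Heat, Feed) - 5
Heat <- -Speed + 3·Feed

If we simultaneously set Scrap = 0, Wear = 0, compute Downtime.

Under do(Scrap = 0, Wear = 0), each intervened variable's structural equation is replaced by its fixed value.
Feed = -3·Speed + 1  [with Speed=6]  = -17
Heat = -Speed + 3·Feed  [with Speed=6, Feed=-17]  = -57
Defects = Speed^2 + Wear  [with Speed=6, Wear=0]  = 36
Output = 3·Heat + 2·Speed - 1  [with Heat=-57, Speed=6]  = -160
Downtime = Output + 2·Speed - Defects  [with Output=-160, Speed=6, Defects=36]  = -184

-184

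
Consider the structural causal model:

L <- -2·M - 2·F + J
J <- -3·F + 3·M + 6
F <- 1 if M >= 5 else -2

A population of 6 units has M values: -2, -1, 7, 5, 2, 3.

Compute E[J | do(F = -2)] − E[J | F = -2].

do(F=-2) breaks F's dependence on M. With F=-2 fixed, J across the units is 6, 9, 33, 27, 18, 21, mean 19.
Observing F=-2 restricts to units where F's equation naturally yields -2: M ∈ {-2, -1, 2, 3}. In that subpopulation J = 6, 9, 18, 21, mean 13.5.
Difference = 19 − 13.5 = 5.5.

5.5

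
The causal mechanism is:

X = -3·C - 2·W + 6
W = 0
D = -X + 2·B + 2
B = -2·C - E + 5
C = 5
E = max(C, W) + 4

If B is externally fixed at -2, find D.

Under do(B=-2), the mechanism B = -2·C - E + 5 is discarded; B is fixed at -2.
X = -3·C - 2·W + 6  [with C=5, W=0]  = -9
D = -X + 2·B + 2  [with X=-9, B=-2]  = 7

7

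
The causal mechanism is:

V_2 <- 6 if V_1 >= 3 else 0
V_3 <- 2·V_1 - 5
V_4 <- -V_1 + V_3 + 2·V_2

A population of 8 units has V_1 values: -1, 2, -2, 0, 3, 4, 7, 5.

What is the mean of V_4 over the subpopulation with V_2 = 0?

Conditioning on V_2=0 selects the 4 unit(s) with V_1 ∈ {-1, 2, -2, 0}. Their V_4 values: -6, -3, -7, -5. Mean = -5.25.

-5.25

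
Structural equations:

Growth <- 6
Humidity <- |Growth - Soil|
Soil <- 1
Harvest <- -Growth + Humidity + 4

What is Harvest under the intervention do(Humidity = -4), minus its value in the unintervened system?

-9

The intervention breaks the incoming arrows to Humidity: Humidity <- |Growth - Soil| no longer applies, and Humidity = -4.
Harvest = -Growth + Humidity + 4  [with Growth=6, Humidity=-4]  = -6
Without intervention: Humidity = |Growth - Soil|  [with Growth=6, Soil=1]  = 5; Harvest = -Growth + Humidity + 4  [with Growth=6, Humidity=5]  = 3.
Change = -6 − 3 = -9.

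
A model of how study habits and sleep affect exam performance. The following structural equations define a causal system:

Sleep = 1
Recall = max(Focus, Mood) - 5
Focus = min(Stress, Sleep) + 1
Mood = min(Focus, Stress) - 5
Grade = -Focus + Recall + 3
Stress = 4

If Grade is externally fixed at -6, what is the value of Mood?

-3

do(Grade=-6) replaces the equation Grade = -Focus + Recall + 3 with the constant Grade = -6.
No directed path runs from Grade to Mood, so Mood keeps its natural value.
Focus = min(Stress, Sleep) + 1  [with Stress=4, Sleep=1]  = 2
Mood = min(Focus, Stress) - 5  [with Focus=2, Stress=4]  = -3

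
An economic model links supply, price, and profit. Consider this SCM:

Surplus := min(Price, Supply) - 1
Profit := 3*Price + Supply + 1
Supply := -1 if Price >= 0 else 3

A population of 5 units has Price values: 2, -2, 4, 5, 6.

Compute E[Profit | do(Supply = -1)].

The intervention sets Supply=-1 in all 5 units regardless of Price. Recomputing Profit per unit gives 6, -6, 12, 15, 18; average 9.

9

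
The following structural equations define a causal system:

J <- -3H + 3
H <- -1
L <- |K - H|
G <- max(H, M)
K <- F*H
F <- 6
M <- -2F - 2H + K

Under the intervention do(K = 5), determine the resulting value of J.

The intervention breaks the incoming arrows to K: K <- F*H no longer applies, and K = 5.
J is not downstream of the intervention, so its value is determined by the original equations.
J = -3H + 3  [with H=-1]  = 6

6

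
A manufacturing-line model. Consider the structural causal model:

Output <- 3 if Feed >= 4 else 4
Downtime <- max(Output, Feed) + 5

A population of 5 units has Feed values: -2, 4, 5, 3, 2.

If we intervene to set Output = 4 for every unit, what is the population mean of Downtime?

The intervention sets Output=4 in all 5 units regardless of Feed. Recomputing Downtime per unit gives 9, 9, 10, 9, 9; average 9.2.

9.2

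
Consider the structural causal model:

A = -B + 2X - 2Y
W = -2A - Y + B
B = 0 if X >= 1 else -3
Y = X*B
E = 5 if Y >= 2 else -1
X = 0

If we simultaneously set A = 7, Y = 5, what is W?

-22

The joint intervention fixes A = 7, Y = 5, removing each variable's own equation.
B = 0 if X >= 1 else -3  [with X=0]  = -3
W = -2A - Y + B  [with A=7, Y=5, B=-3]  = -22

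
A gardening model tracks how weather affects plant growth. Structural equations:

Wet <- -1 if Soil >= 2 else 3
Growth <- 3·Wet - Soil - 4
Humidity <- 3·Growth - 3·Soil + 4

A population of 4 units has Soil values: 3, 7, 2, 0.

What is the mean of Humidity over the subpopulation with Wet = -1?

-41

E[Humidity|Wet=-1] averages over only the 3 units with Wet=-1 (Soil = 3, 7, 2): Humidity = -35, -59, -29, mean -41.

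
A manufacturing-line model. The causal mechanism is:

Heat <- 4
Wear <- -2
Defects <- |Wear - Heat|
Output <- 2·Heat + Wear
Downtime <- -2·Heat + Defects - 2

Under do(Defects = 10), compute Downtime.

do(Defects=10) replaces the equation Defects <- |Wear - Heat| with the constant Defects = 10.
Downtime = -2·Heat + Defects - 2  [with Heat=4, Defects=10]  = 0

0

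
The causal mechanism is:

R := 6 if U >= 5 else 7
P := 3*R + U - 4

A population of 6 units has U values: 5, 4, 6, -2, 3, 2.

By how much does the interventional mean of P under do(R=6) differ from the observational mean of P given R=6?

Under do(R=6), R's equation is replaced by R=6 for every unit. Per-unit P: 19, 18, 20, 12, 17, 16. Mean = 17.
Observing R=6 restricts to units where R's equation naturally yields 6: U ∈ {5, 6}. In that subpopulation P = 19, 20, mean 19.5.
Difference = 17 − 19.5 = -2.5.

-2.5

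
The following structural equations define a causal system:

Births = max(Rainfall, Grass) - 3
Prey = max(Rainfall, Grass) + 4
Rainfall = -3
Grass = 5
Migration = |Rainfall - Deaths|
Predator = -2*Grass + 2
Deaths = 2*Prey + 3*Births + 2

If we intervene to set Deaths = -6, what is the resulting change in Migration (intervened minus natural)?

-26

Intervening sets Deaths = -6 and removes its equation (Deaths = 2*Prey + 3*Births + 2).
Migration = |Rainfall - Deaths|  [with Rainfall=-3, Deaths=-6]  = 3
Without intervention: Prey = max(Rainfall, Grass) + 4  [with Rainfall=-3, Grass=5]  = 9; Births = max(Rainfall, Grass) - 3  [with Rainfall=-3, Grass=5]  = 2; Deaths = 2*Prey + 3*Births + 2  [with Prey=9, Births=2]  = 26; Migration = |Rainfall - Deaths|  [with Rainfall=-3, Deaths=26]  = 29.
Change = 3 − 29 = -26.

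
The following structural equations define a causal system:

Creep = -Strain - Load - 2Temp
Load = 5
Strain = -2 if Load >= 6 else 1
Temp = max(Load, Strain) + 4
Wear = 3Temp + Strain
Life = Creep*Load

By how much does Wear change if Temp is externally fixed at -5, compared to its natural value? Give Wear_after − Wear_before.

-42

do(Temp=-5) replaces the equation Temp = max(Load, Strain) + 4 with the constant Temp = -5.
Strain = -2 if Load >= 6 else 1  [with Load=5]  = 1
Wear = 3Temp + Strain  [with Temp=-5, Strain=1]  = -14
Without intervention: Strain = -2 if Load >= 6 else 1  [with Load=5]  = 1; Temp = max(Load, Strain) + 4  [with Load=5, Strain=1]  = 9; Wear = 3Temp + Strain  [with Temp=9, Strain=1]  = 28.
Change = -14 − 28 = -42.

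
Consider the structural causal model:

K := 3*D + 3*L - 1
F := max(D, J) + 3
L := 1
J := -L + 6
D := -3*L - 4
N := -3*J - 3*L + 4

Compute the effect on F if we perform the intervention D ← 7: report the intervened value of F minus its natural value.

Under do(D=7), the mechanism D := -3*L - 4 is discarded; D is fixed at 7.
J = -L + 6  [with L=1]  = 5
F = max(D, J) + 3  [with D=7, J=5]  = 10
Without intervention: D = -3*L - 4  [with L=1]  = -7; J = -L + 6  [with L=1]  = 5; F = max(D, J) + 3  [with D=-7, J=5]  = 8.
Change = 10 − 8 = 2.

2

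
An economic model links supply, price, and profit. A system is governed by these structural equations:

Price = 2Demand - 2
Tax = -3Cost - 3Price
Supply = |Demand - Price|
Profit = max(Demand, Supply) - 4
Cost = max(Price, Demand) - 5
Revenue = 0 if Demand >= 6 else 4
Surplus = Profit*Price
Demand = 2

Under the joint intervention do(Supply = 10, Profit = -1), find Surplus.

Under do(Supply = 10, Profit = -1), each intervened variable's structural equation is replaced by its fixed value.
Price = 2Demand - 2  [with Demand=2]  = 2
Surplus = Profit*Price  [with Profit=-1, Price=2]  = -2

-2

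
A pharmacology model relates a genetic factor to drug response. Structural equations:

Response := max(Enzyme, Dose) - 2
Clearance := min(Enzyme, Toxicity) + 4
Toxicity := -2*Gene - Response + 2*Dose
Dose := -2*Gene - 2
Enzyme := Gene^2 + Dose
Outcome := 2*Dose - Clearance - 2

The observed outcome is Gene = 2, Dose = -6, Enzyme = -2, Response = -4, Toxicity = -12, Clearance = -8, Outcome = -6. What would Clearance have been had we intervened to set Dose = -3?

-5

Under do(Dose=-3), the mechanism Dose := -2*Gene - 2 is discarded; Dose is fixed at -3.
Enzyme = Gene^2 + Dose  [with Gene=2, Dose=-3]  = 1
Response = max(Enzyme, Dose) - 2  [with Enzyme=1, Dose=-3]  = -1
Toxicity = -2*Gene - Response + 2*Dose  [with Gene=2, Response=-1, Dose=-3]  = -9
Clearance = min(Enzyme, Toxicity) + 4  [with Enzyme=1, Toxicity=-9]  = -5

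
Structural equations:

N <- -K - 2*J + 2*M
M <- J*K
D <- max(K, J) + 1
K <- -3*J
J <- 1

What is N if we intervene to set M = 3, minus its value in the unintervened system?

Intervening sets M = 3 and removes its equation (M <- J*K).
K = -3*J  [with J=1]  = -3
N = -K - 2*J + 2*M  [with K=-3, J=1, M=3]  = 7
Without intervention: K = -3*J  [with J=1]  = -3; M = J*K  [with J=1, K=-3]  = -3; N = -K - 2*J + 2*M  [with K=-3, J=1, M=-3]  = -5.
Change = 7 − (-5) = 12.

12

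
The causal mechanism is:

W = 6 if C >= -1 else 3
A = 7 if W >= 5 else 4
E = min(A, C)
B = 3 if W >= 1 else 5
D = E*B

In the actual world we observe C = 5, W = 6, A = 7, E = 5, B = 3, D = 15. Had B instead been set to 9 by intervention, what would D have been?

The intervention breaks the incoming arrows to B: B = 3 if W >= 1 else 5 no longer applies, and B = 9.
W = 6 if C >= -1 else 3  [with C=5]  = 6
A = 7 if W >= 5 else 4  [with W=6]  = 7
E = min(A, C)  [with A=7, C=5]  = 5
D = E*B  [with E=5, B=9]  = 45

45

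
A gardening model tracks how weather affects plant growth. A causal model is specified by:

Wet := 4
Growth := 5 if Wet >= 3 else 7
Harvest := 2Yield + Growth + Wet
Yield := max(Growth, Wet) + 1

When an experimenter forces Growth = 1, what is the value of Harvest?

15

Under do(Growth=1), the mechanism Growth := 5 if Wet >= 3 else 7 is discarded; Growth is fixed at 1.
Yield = max(Growth, Wet) + 1  [with Growth=1, Wet=4]  = 5
Harvest = 2Yield + Growth + Wet  [with Yield=5, Growth=1, Wet=4]  = 15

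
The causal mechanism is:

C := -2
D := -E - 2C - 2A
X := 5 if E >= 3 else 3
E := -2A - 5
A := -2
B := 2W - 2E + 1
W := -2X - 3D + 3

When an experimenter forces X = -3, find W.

Under do(X=-3), the mechanism X := 5 if E >= 3 else 3 is discarded; X is fixed at -3.
E = -2A - 5  [with A=-2]  = -1
D = -E - 2C - 2A  [with E=-1, C=-2, A=-2]  = 9
W = -2X - 3D + 3  [with X=-3, D=9]  = -18

-18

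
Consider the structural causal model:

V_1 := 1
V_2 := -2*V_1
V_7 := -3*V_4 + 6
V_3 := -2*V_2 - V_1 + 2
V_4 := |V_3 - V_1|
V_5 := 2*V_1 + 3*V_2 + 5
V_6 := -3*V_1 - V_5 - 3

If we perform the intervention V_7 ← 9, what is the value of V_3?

5

Intervening sets V_7 = 9 and removes its equation (V_7 := -3*V_4 + 6).
V_3 is not downstream of the intervention, so its value is determined by the original equations.
V_2 = -2*V_1  [with V_1=1]  = -2
V_3 = -2*V_2 - V_1 + 2  [with V_2=-2, V_1=1]  = 5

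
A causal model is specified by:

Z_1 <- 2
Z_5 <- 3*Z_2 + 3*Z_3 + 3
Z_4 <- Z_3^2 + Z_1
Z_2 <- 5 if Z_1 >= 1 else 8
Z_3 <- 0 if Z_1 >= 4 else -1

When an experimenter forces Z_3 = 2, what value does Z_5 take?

do(Z_3=2) replaces the equation Z_3 <- 0 if Z_1 >= 4 else -1 with the constant Z_3 = 2.
Z_2 = 5 if Z_1 >= 1 else 8  [with Z_1=2]  = 5
Z_5 = 3*Z_2 + 3*Z_3 + 3  [with Z_2=5, Z_3=2]  = 24

24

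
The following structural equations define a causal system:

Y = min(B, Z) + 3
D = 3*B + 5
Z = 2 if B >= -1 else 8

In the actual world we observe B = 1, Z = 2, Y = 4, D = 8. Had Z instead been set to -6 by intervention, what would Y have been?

The intervention breaks the incoming arrows to Z: Z = 2 if B >= -1 else 8 no longer applies, and Z = -6.
Y = min(B, Z) + 3  [with B=1, Z=-6]  = -3

-3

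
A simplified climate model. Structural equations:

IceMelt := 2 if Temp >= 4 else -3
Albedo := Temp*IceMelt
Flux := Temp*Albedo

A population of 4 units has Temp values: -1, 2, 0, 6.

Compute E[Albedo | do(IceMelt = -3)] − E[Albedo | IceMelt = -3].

Every unit gets IceMelt=-3 under the intervention. Albedo values become 3, -6, 0, -18; E[Albedo|do(IceMelt=-3)] = -5.25.
Conditioning on IceMelt=-3 selects the 3 unit(s) with Temp ∈ {-1, 2, 0}. Their Albedo values: 3, -6, 0. Mean = -1.
Difference = -5.25 − (-1) = -4.25.

-4.25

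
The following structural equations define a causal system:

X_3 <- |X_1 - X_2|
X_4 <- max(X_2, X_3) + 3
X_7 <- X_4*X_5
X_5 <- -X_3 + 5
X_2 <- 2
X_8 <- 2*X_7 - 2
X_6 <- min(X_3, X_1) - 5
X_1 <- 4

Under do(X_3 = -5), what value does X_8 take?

98

The intervention breaks the incoming arrows to X_3: X_3 <- |X_1 - X_2| no longer applies, and X_3 = -5.
X_4 = max(X_2, X_3) + 3  [with X_2=2, X_3=-5]  = 5
X_5 = -X_3 + 5  [with X_3=-5]  = 10
X_7 = X_4*X_5  [with X_4=5, X_5=10]  = 50
X_8 = 2*X_7 - 2  [with X_7=50]  = 98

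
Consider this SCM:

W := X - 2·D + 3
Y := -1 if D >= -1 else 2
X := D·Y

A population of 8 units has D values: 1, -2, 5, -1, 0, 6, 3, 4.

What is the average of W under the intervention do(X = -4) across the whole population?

-5

The intervention sets X=-4 in all 8 units regardless of D. Recomputing W per unit gives -3, 3, -11, 1, -1, -13, -7, -9; average -5.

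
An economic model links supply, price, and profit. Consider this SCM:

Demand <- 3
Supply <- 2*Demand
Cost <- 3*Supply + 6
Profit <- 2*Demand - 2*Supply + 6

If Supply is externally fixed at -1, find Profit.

14

Under do(Supply=-1), the mechanism Supply <- 2*Demand is discarded; Supply is fixed at -1.
Profit = 2*Demand - 2*Supply + 6  [with Demand=3, Supply=-1]  = 14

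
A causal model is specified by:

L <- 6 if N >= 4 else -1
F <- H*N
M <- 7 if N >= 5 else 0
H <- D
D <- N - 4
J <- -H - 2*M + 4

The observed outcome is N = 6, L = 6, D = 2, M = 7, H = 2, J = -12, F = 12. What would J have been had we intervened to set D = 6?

-16

The intervention breaks the incoming arrows to D: D <- N - 4 no longer applies, and D = 6.
M = 7 if N >= 5 else 0  [with N=6]  = 7
H = D  [with D=6]  = 6
J = -H - 2*M + 4  [with H=6, M=7]  = -16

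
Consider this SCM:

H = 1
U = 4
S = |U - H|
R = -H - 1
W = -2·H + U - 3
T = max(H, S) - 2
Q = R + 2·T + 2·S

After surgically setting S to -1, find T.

The intervention breaks the incoming arrows to S: S = |U - H| no longer applies, and S = -1.
T = max(H, S) - 2  [with H=1, S=-1]  = -1

-1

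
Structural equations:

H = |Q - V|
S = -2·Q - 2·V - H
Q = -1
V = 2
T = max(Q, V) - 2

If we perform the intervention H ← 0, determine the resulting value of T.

0

The intervention breaks the incoming arrows to H: H = |Q - V| no longer applies, and H = 0.
T is not downstream of the intervention, so its value is determined by the original equations.
T = max(Q, V) - 2  [with Q=-1, V=2]  = 0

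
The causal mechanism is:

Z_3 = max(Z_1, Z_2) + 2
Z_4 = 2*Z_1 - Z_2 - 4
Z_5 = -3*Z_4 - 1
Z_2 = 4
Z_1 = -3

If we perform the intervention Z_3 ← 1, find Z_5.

41

do(Z_3=1) replaces the equation Z_3 = max(Z_1, Z_2) + 2 with the constant Z_3 = 1.
Z_5 is not downstream of the intervention, so its value is determined by the original equations.
Z_4 = 2*Z_1 - Z_2 - 4  [with Z_1=-3, Z_2=4]  = -14
Z_5 = -3*Z_4 - 1  [with Z_4=-14]  = 41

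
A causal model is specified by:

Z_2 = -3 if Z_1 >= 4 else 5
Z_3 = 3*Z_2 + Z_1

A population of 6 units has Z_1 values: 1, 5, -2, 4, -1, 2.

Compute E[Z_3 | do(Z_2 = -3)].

-7.5

Under do(Z_2=-3), Z_2's equation is replaced by Z_2=-3 for every unit. Per-unit Z_3: -8, -4, -11, -5, -10, -7. Mean = -7.5.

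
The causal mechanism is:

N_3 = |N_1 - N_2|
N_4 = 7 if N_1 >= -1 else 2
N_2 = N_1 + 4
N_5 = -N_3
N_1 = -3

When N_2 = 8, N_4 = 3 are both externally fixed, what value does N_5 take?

Setting N_2 = 8, N_4 = 3 by intervention discards those variables' equations.
N_3 = |N_1 - N_2|  [with N_1=-3, N_2=8]  = 11
N_5 = -N_3  [with N_3=11]  = -11

-11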